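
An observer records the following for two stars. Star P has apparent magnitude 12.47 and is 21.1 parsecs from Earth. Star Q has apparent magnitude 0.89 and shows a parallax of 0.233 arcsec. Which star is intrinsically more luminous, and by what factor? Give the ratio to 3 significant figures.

Star Q is more luminous, by a factor of 1770.

Star P: M = m − 5 log₁₀ d + 5 = 12.47 − 5·1.3243 + 5 = 10.849
Star Q: d = 1/p = 1/0.233″ = 4.292 pc
Star Q: M = m − 5 log₁₀ d + 5 = 0.89 − 5·0.6326 + 5 = 2.727
ΔM = M_P − M_Q = 10.849 − (2.727) = 8.122; smaller M is more luminous → Star Q.
L ratio = 10^(0.4 |ΔM|) = 10^3.249 = 1773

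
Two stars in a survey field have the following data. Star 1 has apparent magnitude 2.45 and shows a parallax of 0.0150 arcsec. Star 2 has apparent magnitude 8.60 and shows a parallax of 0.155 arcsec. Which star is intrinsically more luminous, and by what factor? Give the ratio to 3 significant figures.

Star 1 is more luminous, by a factor of 30800.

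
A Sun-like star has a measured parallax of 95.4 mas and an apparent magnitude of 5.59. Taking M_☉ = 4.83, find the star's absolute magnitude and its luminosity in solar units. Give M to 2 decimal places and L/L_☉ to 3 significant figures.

M ≈ 5.49; L/L_☉ ≈ 0.546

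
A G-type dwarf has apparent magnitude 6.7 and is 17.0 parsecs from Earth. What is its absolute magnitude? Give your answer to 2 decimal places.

M ≈ 5.55

5 log₁₀(d/10 pc) = 5 log₁₀(17.00) − 5 = 1.152
M = m − 5 log₁₀(d/10) = 6.7 − 1.152 = 5.548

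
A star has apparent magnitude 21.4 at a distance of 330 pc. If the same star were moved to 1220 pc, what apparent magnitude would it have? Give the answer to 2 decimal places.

m ≈ 24.24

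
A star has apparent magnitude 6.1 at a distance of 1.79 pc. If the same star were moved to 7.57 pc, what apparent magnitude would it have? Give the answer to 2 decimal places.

m ≈ 9.23

Flux ∝ 1/d², so Δm = 5 log₁₀(d₂/d₁) = 5 log₁₀(7.57/1.79) = 3.131
m₂ = m₁ + Δm = 6.1 + (3.131) = 9.231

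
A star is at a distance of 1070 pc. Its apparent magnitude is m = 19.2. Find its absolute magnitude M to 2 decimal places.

5 log₁₀(d/10 pc) = 5 log₁₀(1070) − 5 = 10.147
M = m − 5 log₁₀(d/10) = 19.2 − 10.147 = 9.053

M ≈ 9.05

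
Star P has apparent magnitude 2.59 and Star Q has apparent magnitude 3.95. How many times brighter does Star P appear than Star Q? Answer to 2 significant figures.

Magnitude difference = -1.36
Flux ratio = 10^(−0.4 Δm) = 10^(−0.4 × -1.36) = 10^0.544 = 3.499

3.5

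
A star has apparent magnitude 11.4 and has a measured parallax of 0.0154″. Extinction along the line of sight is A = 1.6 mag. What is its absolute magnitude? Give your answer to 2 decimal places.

M ≈ 5.74

d = 1/p = 1/0.0154″ = 64.94 pc
5 log₁₀(d/10 pc) = 5 log₁₀(64.94) − 5 = 4.062
M = m − 5 log₁₀(d/10) − A = 11.4 − 4.062 − 1.6 = 5.738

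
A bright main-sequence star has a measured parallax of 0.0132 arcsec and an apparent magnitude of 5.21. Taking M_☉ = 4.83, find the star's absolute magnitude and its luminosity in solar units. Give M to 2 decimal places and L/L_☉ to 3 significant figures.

d = 1/p = 1/0.0132″ = 75.76 pc
M = m − 5 log₁₀ d + 5 = 5.21 − 5·1.8794 + 5 = 0.813
M − M_☉ = 0.813 − 4.83 = -4.017
L/L_☉ = 10^(−0.4 × -4.017) = 40.44

M ≈ 0.81; L/L_☉ ≈ 40.4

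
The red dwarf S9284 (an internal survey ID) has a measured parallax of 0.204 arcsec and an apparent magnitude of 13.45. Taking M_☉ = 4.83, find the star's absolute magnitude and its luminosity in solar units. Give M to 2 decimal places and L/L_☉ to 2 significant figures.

M ≈ 15.00; L/L_☉ ≈ 8.6×10^-5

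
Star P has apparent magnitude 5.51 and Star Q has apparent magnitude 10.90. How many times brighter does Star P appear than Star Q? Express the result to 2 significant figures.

Δm = 5.51 − (10.90) = -5.39
Flux ratio = 10^(−0.4 Δm) = 10^(−0.4 × -5.39) = 10^2.156 = 143.2

140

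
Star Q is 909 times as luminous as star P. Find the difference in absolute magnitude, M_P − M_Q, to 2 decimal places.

Pogson: ΔM = −2.5 log₁₀(ratio) = −2.5 log₁₀(909) = −2.5 × 2.9586 = -7.396
Star Q is brighter so has the smaller magnitude: M_P − M_Q is positive.

M_P − M_Q ≈ 7.40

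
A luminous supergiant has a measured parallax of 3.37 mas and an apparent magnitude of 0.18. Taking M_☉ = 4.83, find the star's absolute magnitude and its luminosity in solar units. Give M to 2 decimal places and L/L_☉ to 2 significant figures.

M ≈ -7.18; L/L_☉ ≈ 64000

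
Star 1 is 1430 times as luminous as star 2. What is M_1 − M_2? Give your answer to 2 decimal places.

Pogson: ΔM = −2.5 log₁₀(ratio) = −2.5 log₁₀(1430) = −2.5 × 3.1553 = -7.888
Star 1 is brighter, so it has the smaller magnitude: the difference is negative.

M_1 − M_2 ≈ -7.89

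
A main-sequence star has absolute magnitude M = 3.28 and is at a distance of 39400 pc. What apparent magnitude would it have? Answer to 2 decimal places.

m = M + 5 log₁₀ d − 5 = 3.28 + 5·4.5955 − 5 = 21.257

m ≈ 21.26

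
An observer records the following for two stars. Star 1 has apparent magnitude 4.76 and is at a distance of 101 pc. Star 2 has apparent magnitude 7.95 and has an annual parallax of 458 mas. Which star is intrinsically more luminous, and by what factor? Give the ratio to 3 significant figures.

Star 1: M = m − 5 log₁₀ d + 5 = 4.76 − 5·2.0043 + 5 = -0.262
Star 2: p = 458 mas = 0.458″ → d = 1/p = 2.183 pc
Star 2: M = m − 5 log₁₀ d + 5 = 7.95 − 5·0.3391 + 5 = 11.254
ΔM = M_1 − M_2 = -0.262 − (11.254) = -11.516; smaller M is more luminous → Star 1.
L ratio = 10^(0.4 |ΔM|) = 10^4.606 = 40400

Star 1 is more luminous, by a factor of 40400.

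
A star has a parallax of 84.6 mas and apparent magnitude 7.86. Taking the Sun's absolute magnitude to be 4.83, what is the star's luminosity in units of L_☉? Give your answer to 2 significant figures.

d = 1/p = 1000/84.6 mas = 11.82 pc
M = m − 5 log₁₀ d + 5 = 7.86 − 5·1.0726 + 5 = 7.497
M − M_☉ = 7.497 − 4.83 = 2.667
L/L_☉ = 10^(−0.4 × 2.667) = 0.08575

L/L_☉ ≈ 0.086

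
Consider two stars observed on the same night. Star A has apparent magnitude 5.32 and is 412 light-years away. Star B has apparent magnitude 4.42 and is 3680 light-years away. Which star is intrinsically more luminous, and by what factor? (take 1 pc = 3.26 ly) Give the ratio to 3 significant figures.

Star B is more luminous, by a factor of 183.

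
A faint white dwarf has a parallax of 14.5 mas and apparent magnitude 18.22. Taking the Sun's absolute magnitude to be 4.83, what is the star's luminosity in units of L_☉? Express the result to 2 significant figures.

L/L_☉ ≈ 2.1×10^-4

d = 1/p = 1000/14.5 mas = 68.97 pc
M = m − 5 log₁₀ d + 5 = 18.22 − 5·1.8386 + 5 = 14.027
M − M_☉ = 14.027 − 4.83 = 9.197
L/L_☉ = 10^(−0.4 × 9.197) = 2.095×10^-4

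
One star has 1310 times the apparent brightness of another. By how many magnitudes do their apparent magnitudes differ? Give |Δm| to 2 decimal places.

|Δm| ≈ 7.79

Pogson: Δm = −2.5 log₁₀(ratio) = −2.5 log₁₀(1310) = −2.5 × 3.1173 = -7.793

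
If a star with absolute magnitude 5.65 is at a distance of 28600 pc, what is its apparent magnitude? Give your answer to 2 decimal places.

m ≈ 22.93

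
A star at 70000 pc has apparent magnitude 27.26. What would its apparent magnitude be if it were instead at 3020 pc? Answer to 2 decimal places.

m ≈ 20.43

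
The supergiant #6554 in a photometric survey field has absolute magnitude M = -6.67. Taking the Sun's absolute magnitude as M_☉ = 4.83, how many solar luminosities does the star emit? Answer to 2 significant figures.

L/L_☉ ≈ 40000

M − M_☉ = -6.67 − 4.83 = -11.500
L/L_☉ = 10^(−0.4 (M − M_☉)) = 10^4.600 = 39810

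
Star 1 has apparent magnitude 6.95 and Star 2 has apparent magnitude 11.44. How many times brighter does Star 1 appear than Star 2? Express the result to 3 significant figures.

62.5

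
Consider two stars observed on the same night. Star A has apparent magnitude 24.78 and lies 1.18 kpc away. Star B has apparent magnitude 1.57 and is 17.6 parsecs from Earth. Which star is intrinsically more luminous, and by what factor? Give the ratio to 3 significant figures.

Star A: d = 1.18 kpc = 1180 pc
Star A: M = m − 5 log₁₀ d + 5 = 24.78 − 5·3.0719 + 5 = 14.421
Star B: M = m − 5 log₁₀ d + 5 = 1.57 − 5·1.2455 + 5 = 0.342
ΔM = M_A − M_B = 14.421 − (0.342) = 14.078; smaller M is more luminous → Star B.
L ratio = 10^(0.4 |ΔM|) = 10^5.631 = 427800

Star B is more luminous, by a factor of 428000.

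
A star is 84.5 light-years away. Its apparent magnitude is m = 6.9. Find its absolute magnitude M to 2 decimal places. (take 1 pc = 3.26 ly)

d = 84.5 ly / 3.26 = 25.92 pc
5 log₁₀(d/10 pc) = 5 log₁₀(25.92) − 5 = 2.068
M = m − 5 log₁₀(d/10) = 6.9 − 2.068 = 4.832

M ≈ 4.83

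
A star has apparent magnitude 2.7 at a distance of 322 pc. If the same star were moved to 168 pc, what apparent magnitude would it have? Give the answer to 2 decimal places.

Flux ∝ 1/d², so Δm = 5 log₁₀(d₂/d₁) = 5 log₁₀(168/322) = -1.413
m₂ = m₁ + Δm = 2.7 + (-1.413) = 1.287

m ≈ 1.29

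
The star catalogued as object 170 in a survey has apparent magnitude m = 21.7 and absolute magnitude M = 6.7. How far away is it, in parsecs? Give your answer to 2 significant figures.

d ≈ 10000 pc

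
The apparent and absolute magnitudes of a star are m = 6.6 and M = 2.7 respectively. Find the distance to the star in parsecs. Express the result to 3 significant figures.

Distance modulus: m − M = 6.6 − (2.7) = 3.900
m − M = 5 log₁₀ d − 5
log₁₀ d = (m − M)/5 + 1 = 1.7800
d = 10^1.7800 = 60.26 pc

d ≈ 60.3 pc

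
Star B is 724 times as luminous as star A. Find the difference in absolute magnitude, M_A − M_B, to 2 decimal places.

Pogson: ΔM = −2.5 log₁₀(ratio) = −2.5 log₁₀(724) = −2.5 × 2.8597 = -7.149
Star B is brighter so has the smaller magnitude: M_A − M_B is positive.

M_A − M_B ≈ 7.15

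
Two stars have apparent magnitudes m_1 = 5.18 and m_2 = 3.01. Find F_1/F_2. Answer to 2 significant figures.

F_1/F_2 ≈ 0.14

Magnitude difference = 2.17
Flux ratio = 10^(−0.4 Δm) = 10^(−0.4 × 2.17) = 10^-0.868 = 0.1355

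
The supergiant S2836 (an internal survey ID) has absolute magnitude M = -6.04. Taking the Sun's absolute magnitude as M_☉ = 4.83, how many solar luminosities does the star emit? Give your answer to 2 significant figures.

L/L_☉ ≈ 22000

M − M_☉ = -6.04 − 4.83 = -10.870
L/L_☉ = 10^(−0.4 (M − M_☉)) = 10^4.348 = 22280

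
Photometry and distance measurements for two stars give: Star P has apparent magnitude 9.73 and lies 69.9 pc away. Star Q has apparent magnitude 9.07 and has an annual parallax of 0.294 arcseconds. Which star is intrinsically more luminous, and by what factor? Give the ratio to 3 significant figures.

Star P is more luminous, by a factor of 230.

Star P: M = m − 5 log₁₀ d + 5 = 9.73 − 5·1.8445 + 5 = 5.508
Star Q: d = 1/p = 1/0.294″ = 3.401 pc
Star Q: M = m − 5 log₁₀ d + 5 = 9.07 − 5·0.5317 + 5 = 11.412
ΔM = M_P − M_Q = 5.508 − (11.412) = -5.904; smaller M is more luminous → Star P.
L ratio = 10^(0.4 |ΔM|) = 10^2.362 = 230.0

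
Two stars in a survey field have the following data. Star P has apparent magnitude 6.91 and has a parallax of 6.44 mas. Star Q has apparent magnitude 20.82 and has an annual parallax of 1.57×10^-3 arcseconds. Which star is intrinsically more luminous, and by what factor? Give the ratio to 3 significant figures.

Star P is more luminous, by a factor of 21800.

Star P: p = 6.44 mas = 6.44×10^-3″ → d = 1/p = 155.3 pc
Star P: M = m − 5 log₁₀ d + 5 = 6.91 − 5·2.1911 + 5 = 0.954
Star Q: d = 1/p = 1/1.57×10^-3″ = 636.9 pc
Star Q: M = m − 5 log₁₀ d + 5 = 20.82 − 5·2.8041 + 5 = 11.799
ΔM = M_P − M_Q = 0.954 − (11.799) = -10.845; smaller M is more luminous → Star P.
L ratio = 10^(0.4 |ΔM|) = 10^4.338 = 21780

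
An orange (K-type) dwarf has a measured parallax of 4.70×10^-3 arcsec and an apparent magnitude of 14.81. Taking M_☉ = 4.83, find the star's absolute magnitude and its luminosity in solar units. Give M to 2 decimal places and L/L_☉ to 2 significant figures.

M ≈ 8.17; L/L_☉ ≈ 0.046

d = 1/p = 1/4.70×10^-3″ = 212.8 pc
M = m − 5 log₁₀ d + 5 = 14.81 − 5·2.3279 + 5 = 8.170
M − M_☉ = 8.170 − 4.83 = 3.340
L/L_☉ = 10^(−0.4 × 3.340) = 0.04611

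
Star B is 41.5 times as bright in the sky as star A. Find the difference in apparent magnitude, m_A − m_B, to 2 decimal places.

m_A − m_B ≈ 4.05

Pogson: Δm = −2.5 log₁₀(ratio) = −2.5 log₁₀(41.5) = −2.5 × 1.6180 = -4.045
Star B is brighter so has the smaller magnitude: m_A − m_B is positive.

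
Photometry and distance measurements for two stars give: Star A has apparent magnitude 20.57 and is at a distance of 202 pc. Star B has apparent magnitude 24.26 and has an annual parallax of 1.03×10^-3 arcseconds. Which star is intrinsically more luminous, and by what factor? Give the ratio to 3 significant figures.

Star A: M = m − 5 log₁₀ d + 5 = 20.57 − 5·2.3054 + 5 = 14.043
Star B: d = 1/p = 1/1.03×10^-3″ = 970.9 pc
Star B: M = m − 5 log₁₀ d + 5 = 24.26 − 5·2.9872 + 5 = 14.324
ΔM = M_A − M_B = 14.043 − (14.324) = -0.281; smaller M is more luminous → Star A.
L ratio = 10^(0.4 |ΔM|) = 10^0.112 = 1.295

Star A is more luminous, by a factor of 1.30.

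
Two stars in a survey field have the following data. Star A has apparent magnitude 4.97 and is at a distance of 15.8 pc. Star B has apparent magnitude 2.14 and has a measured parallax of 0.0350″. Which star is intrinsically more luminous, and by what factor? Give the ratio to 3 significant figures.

Star B is more luminous, by a factor of 44.3.

Star A: M = m − 5 log₁₀ d + 5 = 4.97 − 5·1.1987 + 5 = 3.977
Star B: d = 1/p = 1/0.0350″ = 28.57 pc
Star B: M = m − 5 log₁₀ d + 5 = 2.14 − 5·1.4559 + 5 = -0.140
ΔM = M_A − M_B = 3.977 − (-0.140) = 4.116; smaller M is more luminous → Star B.
L ratio = 10^(0.4 |ΔM|) = 10^1.647 = 44.31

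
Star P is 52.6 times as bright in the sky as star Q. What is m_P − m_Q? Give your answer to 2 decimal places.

m_P − m_Q ≈ -4.30

Pogson: Δm = −2.5 log₁₀(ratio) = −2.5 log₁₀(52.6) = −2.5 × 1.7210 = -4.302
Star P is brighter, so it has the smaller magnitude: the difference is negative.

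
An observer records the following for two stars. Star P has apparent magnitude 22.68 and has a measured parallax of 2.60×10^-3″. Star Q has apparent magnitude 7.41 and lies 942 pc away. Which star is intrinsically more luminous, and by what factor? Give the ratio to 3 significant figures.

Star P: d = 1/p = 1/2.60×10^-3″ = 384.6 pc
Star P: M = m − 5 log₁₀ d + 5 = 22.68 − 5·2.5850 + 5 = 14.755
Star Q: M = m − 5 log₁₀ d + 5 = 7.41 − 5·2.9741 + 5 = -2.460
ΔM = M_P − M_Q = 14.755 − (-2.460) = 17.215; smaller M is more luminous → Star Q.
L ratio = 10^(0.4 |ΔM|) = 10^6.886 = 7.692×10^6

Star Q is more luminous, by a factor of 7.69×10^6.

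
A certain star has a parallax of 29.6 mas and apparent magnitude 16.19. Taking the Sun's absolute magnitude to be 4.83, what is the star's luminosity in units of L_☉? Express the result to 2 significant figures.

d = 1/p = 1000/29.6 mas = 33.78 pc
M = m − 5 log₁₀ d + 5 = 16.19 − 5·1.5287 + 5 = 13.546
M − M_☉ = 13.546 − 4.83 = 8.716
L/L_☉ = 10^(−0.4 × 8.716) = 3.261×10^-4

L/L_☉ ≈ 3.3×10^-4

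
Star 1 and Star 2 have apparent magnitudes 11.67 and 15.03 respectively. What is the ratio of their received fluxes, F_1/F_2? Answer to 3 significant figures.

Δm = 11.67 − (15.03) = -3.36
Flux ratio = 10^(−0.4 Δm) = 10^(−0.4 × -3.36) = 10^1.344 = 22.08

F_1/F_2 ≈ 22.1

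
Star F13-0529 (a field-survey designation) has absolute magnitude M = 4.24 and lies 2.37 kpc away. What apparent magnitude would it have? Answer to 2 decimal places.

m ≈ 16.11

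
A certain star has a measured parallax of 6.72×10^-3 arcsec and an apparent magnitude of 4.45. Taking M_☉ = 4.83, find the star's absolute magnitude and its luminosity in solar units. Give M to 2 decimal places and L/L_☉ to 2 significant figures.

M ≈ -1.41; L/L_☉ ≈ 310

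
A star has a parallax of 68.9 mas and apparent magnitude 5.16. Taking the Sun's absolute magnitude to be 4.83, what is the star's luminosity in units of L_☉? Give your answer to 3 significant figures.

L/L_☉ ≈ 1.55

d = 1/p = 1000/68.9 mas = 14.51 pc
M = m − 5 log₁₀ d + 5 = 5.16 − 5·1.1618 + 5 = 4.351
M − M_☉ = 4.351 − 4.83 = -0.479
L/L_☉ = 10^(−0.4 × -0.479) = 1.554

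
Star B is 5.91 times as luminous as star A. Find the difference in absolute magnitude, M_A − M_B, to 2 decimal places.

M_A − M_B ≈ 1.93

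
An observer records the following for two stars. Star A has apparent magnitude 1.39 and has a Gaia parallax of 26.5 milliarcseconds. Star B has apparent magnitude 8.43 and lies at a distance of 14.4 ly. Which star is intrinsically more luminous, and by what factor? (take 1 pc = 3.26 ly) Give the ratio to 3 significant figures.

Star A: p = 26.5 mas = 0.0265″ → d = 1/p = 37.74 pc
Star A: M = m − 5 log₁₀ d + 5 = 1.39 − 5·1.5768 + 5 = -1.494
Star B: d = 14.4 ly / 3.26 = 4.417 pc
Star B: M = m − 5 log₁₀ d + 5 = 8.43 − 5·0.6451 + 5 = 10.204
ΔM = M_A − M_B = -1.494 − (10.204) = -11.698; smaller M is more luminous → Star A.
L ratio = 10^(0.4 |ΔM|) = 10^4.679 = 47780

Star A is more luminous, by a factor of 47800.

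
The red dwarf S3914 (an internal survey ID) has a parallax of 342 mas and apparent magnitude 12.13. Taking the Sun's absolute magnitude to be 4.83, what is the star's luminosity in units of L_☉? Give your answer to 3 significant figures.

L/L_☉ ≈ 1.03×10^-4

d = 1/p = 1000/342 mas = 2.924 pc
M = m − 5 log₁₀ d + 5 = 12.13 − 5·0.4660 + 5 = 14.800
M − M_☉ = 14.800 − 4.83 = 9.970
L/L_☉ = 10^(−0.4 × 9.970) = 1.028×10^-4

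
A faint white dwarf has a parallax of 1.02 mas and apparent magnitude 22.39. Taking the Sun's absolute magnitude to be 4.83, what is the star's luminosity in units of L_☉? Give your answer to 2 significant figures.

L/L_☉ ≈ 9.1×10^-4

d = 1/p = 1000/1.02 mas = 980.4 pc
M = m − 5 log₁₀ d + 5 = 22.39 − 5·2.9914 + 5 = 12.433
M − M_☉ = 12.433 − 4.83 = 7.603
L/L_☉ = 10^(−0.4 × 7.603) = 9.095×10^-4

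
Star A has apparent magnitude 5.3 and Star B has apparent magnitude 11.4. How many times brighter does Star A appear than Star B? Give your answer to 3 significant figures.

275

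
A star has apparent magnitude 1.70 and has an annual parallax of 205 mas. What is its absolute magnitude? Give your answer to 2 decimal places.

M ≈ 3.26

p = 205 mas = 0.205″ → d = 1/p = 4.878 pc
5 log₁₀(d/10 pc) = 5 log₁₀(4.878) − 5 = -1.559
M = m − 5 log₁₀(d/10) = 1.70 + 1.559 = 3.259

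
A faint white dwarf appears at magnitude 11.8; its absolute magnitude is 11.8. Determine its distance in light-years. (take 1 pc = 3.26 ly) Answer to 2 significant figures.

d ≈ 33 ly

Distance modulus: m − M = 11.8 − (11.8) = 0.000
m − M = 5 log₁₀ d − 5
log₁₀ d = (m − M)/5 + 1 = 1.0000
d = 10^1.0000 = 10.00 pc
= 32.60 ly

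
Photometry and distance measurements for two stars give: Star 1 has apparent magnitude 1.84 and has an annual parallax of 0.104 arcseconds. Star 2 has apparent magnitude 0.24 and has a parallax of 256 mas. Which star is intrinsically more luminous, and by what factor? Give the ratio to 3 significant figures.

Star 1 is more luminous, by a factor of 1.39.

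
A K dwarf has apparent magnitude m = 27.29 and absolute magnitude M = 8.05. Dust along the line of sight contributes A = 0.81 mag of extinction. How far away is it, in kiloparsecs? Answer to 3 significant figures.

d ≈ 48.5 kpc

m − M = 5 log₁₀(d/10 pc) + A  ⇒  27.29 − (8.05) − 0.81 = 5 log₁₀(d/10)
18.430 = 5 log₁₀(d/10)
log₁₀ d = (m − M − A)/5 + 1 = 4.6860
d = 10^4.6860 = 48530 pc
= 48.53 kpc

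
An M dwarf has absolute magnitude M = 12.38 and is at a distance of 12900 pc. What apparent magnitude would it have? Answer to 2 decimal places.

m ≈ 27.93

m = M + 5 log₁₀ d − 5 = 12.38 + 5·4.1106 − 5 = 27.933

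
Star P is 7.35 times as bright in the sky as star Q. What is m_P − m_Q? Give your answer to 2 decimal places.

m_P − m_Q ≈ -2.17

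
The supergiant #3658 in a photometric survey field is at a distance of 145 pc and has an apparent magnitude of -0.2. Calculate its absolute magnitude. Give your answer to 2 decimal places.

M ≈ -6.01

5 log₁₀(d/10 pc) = 5 log₁₀(145.0) − 5 = 5.807
M = m − 5 log₁₀(d/10) = -0.2 − 5.807 = -6.007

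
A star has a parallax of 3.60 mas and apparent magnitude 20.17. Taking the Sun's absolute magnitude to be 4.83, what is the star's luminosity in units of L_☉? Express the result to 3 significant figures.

d = 1/p = 1000/3.60 mas = 277.8 pc
M = m − 5 log₁₀ d + 5 = 20.17 − 5·2.4437 + 5 = 12.952
M − M_☉ = 12.952 − 4.83 = 8.122
L/L_☉ = 10^(−0.4 × 8.122) = 5.642×10^-4

L/L_☉ ≈ 5.64×10^-4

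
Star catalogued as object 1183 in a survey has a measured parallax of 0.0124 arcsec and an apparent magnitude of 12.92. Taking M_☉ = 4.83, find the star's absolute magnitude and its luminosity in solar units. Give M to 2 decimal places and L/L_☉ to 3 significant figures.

M ≈ 8.39; L/L_☉ ≈ 0.0378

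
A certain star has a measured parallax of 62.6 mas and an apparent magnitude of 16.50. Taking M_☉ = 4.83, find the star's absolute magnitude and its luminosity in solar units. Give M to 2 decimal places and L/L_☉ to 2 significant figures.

M ≈ 15.48; L/L_☉ ≈ 5.5×10^-5

d = 1/p = 1000/62.6 mas = 15.97 pc
M = m − 5 log₁₀ d + 5 = 16.50 − 5·1.2034 + 5 = 15.483
M − M_☉ = 15.483 − 4.83 = 10.653
L/L_☉ = 10^(−0.4 × 10.653) = 5.481×10^-5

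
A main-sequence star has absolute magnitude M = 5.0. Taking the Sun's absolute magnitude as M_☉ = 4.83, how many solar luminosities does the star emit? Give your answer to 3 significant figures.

L/L_☉ ≈ 0.855

M − M_☉ = 5.0 − 4.83 = 0.170
L/L_☉ = 10^(−0.4 (M − M_☉)) = 10^-0.068 = 0.8551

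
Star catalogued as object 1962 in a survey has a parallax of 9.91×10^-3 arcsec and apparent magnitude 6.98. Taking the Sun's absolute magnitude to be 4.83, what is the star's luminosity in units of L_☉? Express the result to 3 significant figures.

d = 1/p = 1/9.91×10^-3″ = 100.9 pc
M = m − 5 log₁₀ d + 5 = 6.98 − 5·2.0039 + 5 = 1.960
M − M_☉ = 1.960 − 4.83 = -2.870
L/L_☉ = 10^(−0.4 × -2.870) = 14.06

L/L_☉ ≈ 14.1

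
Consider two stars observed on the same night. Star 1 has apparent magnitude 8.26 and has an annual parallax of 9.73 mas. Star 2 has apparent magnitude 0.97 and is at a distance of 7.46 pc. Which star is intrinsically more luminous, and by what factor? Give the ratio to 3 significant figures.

Star 1: p = 9.73 mas = 9.73×10^-3″ → d = 1/p = 102.8 pc
Star 1: M = m − 5 log₁₀ d + 5 = 8.26 − 5·2.0119 + 5 = 3.201
Star 2: M = m − 5 log₁₀ d + 5 = 0.97 − 5·0.8727 + 5 = 1.606
ΔM = M_1 − M_2 = 3.201 − (1.606) = 1.594; smaller M is more luminous → Star 2.
L ratio = 10^(0.4 |ΔM|) = 10^0.638 = 4.342

Star 2 is more luminous, by a factor of 4.34.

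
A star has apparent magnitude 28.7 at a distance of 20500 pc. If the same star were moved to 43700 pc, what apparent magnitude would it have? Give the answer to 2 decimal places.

m ≈ 30.34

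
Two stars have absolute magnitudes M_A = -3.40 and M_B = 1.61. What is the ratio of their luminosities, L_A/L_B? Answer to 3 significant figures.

ΔM = M_A − M_B = -5.01
L_A/L_B = 10^(−0.4 ΔM) = 10^2.004 = 100.9

L_A/L_B ≈ 101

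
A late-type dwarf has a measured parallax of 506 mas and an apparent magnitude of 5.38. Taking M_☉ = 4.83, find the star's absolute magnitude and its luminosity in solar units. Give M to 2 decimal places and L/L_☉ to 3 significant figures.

d = 1/p = 1000/506 mas = 1.976 pc
M = m − 5 log₁₀ d + 5 = 5.38 − 5·0.2958 + 5 = 8.901
M − M_☉ = 8.901 − 4.83 = 4.071
L/L_☉ = 10^(−0.4 × 4.071) = 0.02353

M ≈ 8.90; L/L_☉ ≈ 0.0235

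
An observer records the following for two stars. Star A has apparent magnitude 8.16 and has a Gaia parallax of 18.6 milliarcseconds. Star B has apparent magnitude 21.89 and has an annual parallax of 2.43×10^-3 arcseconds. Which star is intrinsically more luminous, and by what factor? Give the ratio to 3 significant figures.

Star A: p = 18.6 mas = 0.0186″ → d = 1/p = 53.76 pc
Star A: M = m − 5 log₁₀ d + 5 = 8.16 − 5·1.7305 + 5 = 4.508
Star B: d = 1/p = 1/2.43×10^-3″ = 411.5 pc
Star B: M = m − 5 log₁₀ d + 5 = 21.89 − 5·2.6144 + 5 = 13.818
ΔM = M_A − M_B = 4.508 − (13.818) = -9.310; smaller M is more luminous → Star A.
L ratio = 10^(0.4 |ΔM|) = 10^3.724 = 5299

Star A is more luminous, by a factor of 5300.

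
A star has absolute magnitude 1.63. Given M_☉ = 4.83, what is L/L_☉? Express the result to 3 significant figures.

L/L_☉ ≈ 19.1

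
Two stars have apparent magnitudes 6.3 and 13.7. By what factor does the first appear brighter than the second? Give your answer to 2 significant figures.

Magnitude difference = -7.4
Flux ratio = 10^(−0.4 Δm) = 10^(−0.4 × -7.4) = 10^2.960 = 912.0

910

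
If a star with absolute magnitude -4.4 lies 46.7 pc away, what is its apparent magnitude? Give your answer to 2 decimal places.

m = M + 5 log₁₀ d − 5 = -4.4 + 5·1.6693 − 5 = -1.053

m ≈ -1.05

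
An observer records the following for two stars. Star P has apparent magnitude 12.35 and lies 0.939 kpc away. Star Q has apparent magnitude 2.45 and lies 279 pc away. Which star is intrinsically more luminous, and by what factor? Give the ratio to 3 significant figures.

Star P: d = 0.939 kpc = 939.0 pc
Star P: M = m − 5 log₁₀ d + 5 = 12.35 − 5·2.9727 + 5 = 2.487
Star Q: M = m − 5 log₁₀ d + 5 = 2.45 − 5·2.4456 + 5 = -4.778
ΔM = M_P − M_Q = 2.487 − (-4.778) = 7.265; smaller M is more luminous → Star Q.
L ratio = 10^(0.4 |ΔM|) = 10^2.906 = 805.2

Star Q is more luminous, by a factor of 805.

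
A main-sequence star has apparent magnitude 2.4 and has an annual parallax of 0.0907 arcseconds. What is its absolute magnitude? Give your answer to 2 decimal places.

d = 1/p = 1/0.0907″ = 11.03 pc
5 log₁₀(d/10 pc) = 5 log₁₀(11.03) − 5 = 0.212
M = m − 5 log₁₀(d/10) = 2.4 − 0.212 = 2.188

M ≈ 2.19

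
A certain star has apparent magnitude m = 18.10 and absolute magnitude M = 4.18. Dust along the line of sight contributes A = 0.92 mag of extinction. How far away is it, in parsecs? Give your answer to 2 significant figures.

d ≈ 4000 pc

m − M = 5 log₁₀(d/10 pc) + A  ⇒  18.10 − (4.18) − 0.92 = 5 log₁₀(d/10)
13.000 = 5 log₁₀(d/10)
log₁₀ d = (m − M − A)/5 + 1 = 3.6000
d = 10^3.6000 = 3981 pc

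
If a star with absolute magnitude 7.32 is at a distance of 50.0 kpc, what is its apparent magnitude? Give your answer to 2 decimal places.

m ≈ 25.81

d = 50.0 kpc = 50000 pc
m = M + 5 log₁₀ d − 5 = 7.32 + 5·4.6990 − 5 = 25.815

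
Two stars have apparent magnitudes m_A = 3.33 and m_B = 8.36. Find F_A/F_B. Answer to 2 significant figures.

Δm = 3.33 − (8.36) = -5.03
Flux ratio = 10^(−0.4 Δm) = 10^(−0.4 × -5.03) = 10^2.012 = 102.8

F_A/F_B ≈ 100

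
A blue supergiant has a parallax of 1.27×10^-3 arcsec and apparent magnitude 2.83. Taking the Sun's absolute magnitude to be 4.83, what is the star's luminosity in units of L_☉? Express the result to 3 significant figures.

L/L_☉ ≈ 39100

d = 1/p = 1/1.27×10^-3″ = 787.4 pc
M = m − 5 log₁₀ d + 5 = 2.83 − 5·2.8962 + 5 = -6.651
M − M_☉ = -6.651 − 4.83 = -11.481
L/L_☉ = 10^(−0.4 × -11.481) = 39120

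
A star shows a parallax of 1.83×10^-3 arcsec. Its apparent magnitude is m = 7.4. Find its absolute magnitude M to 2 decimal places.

d = 1/p = 1/1.83×10^-3″ = 546.4 pc
5 log₁₀(d/10 pc) = 5 log₁₀(546.4) − 5 = 8.688
M = m − 5 log₁₀(d/10) = 7.4 − 8.688 = -1.288

M ≈ -1.29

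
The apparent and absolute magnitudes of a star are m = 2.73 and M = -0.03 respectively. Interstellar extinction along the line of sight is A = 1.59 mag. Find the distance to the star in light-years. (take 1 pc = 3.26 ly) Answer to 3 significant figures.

d ≈ 55.9 ly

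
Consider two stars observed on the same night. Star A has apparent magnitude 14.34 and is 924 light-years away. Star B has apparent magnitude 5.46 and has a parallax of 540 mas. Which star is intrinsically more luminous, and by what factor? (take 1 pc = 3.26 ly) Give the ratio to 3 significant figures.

Star A is more luminous, by a factor of 6.57.

Star A: d = 924 ly / 3.26 = 283.4 pc
Star A: M = m − 5 log₁₀ d + 5 = 14.34 − 5·2.4525 + 5 = 7.078
Star B: p = 540 mas = 0.540″ → d = 1/p = 1.852 pc
Star B: M = m − 5 log₁₀ d + 5 = 5.46 − 5·0.2676 + 5 = 9.122
ΔM = M_A − M_B = 7.078 − (9.122) = -2.044; smaller M is more luminous → Star A.
L ratio = 10^(0.4 |ΔM|) = 10^0.818 = 6.572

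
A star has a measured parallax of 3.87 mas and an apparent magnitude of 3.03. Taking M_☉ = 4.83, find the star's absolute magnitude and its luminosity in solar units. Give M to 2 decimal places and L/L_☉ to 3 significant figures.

M ≈ -4.03; L/L_☉ ≈ 3500

d = 1/p = 1000/3.87 mas = 258.4 pc
M = m − 5 log₁₀ d + 5 = 3.03 − 5·2.4123 + 5 = -4.031
M − M_☉ = -4.031 − 4.83 = -8.861
L/L_☉ = 10^(−0.4 × -8.861) = 3504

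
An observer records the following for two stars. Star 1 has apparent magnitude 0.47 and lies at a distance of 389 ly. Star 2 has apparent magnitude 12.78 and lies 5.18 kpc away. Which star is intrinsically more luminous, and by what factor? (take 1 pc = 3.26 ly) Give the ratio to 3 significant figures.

Star 1 is more luminous, by a factor of 44.5.

Star 1: d = 389 ly / 3.26 = 119.3 pc
Star 1: M = m − 5 log₁₀ d + 5 = 0.47 − 5·2.0767 + 5 = -4.914
Star 2: d = 5.18 kpc = 5180 pc
Star 2: M = m − 5 log₁₀ d + 5 = 12.78 − 5·3.7143 + 5 = -0.792
ΔM = M_1 − M_2 = -4.914 − (-0.792) = -4.122; smaller M is more luminous → Star 1.
L ratio = 10^(0.4 |ΔM|) = 10^1.649 = 44.55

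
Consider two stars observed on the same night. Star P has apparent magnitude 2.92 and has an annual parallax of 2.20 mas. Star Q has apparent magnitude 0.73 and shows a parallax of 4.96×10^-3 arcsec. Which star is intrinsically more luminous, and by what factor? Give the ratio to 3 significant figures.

Star P: p = 2.20 mas = 2.20×10^-3″ → d = 1/p = 454.5 pc
Star P: M = m − 5 log₁₀ d + 5 = 2.92 − 5·2.6576 + 5 = -5.368
Star Q: d = 1/p = 1/4.96×10^-3″ = 201.6 pc
Star Q: M = m − 5 log₁₀ d + 5 = 0.73 − 5·2.3045 + 5 = -5.793
ΔM = M_P − M_Q = -5.368 − (-5.793) = 0.425; smaller M is more luminous → Star Q.
L ratio = 10^(0.4 |ΔM|) = 10^0.170 = 1.479

Star Q is more luminous, by a factor of 1.48.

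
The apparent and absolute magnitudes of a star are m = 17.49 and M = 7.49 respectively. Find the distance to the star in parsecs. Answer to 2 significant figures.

d ≈ 1000 pc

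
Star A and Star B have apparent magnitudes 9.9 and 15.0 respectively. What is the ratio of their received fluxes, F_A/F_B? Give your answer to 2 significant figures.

F_A/F_B ≈ 110

Δm = 9.9 − (15.0) = -5.1
Flux ratio = 10^(−0.4 Δm) = 10^(−0.4 × -5.1) = 10^2.040 = 109.6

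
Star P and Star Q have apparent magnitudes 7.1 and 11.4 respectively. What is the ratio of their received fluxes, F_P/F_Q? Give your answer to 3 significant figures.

Δm = 7.1 − (11.4) = -4.3
Flux ratio = 10^(−0.4 Δm) = 10^(−0.4 × -4.3) = 10^1.720 = 52.48

F_P/F_Q ≈ 52.5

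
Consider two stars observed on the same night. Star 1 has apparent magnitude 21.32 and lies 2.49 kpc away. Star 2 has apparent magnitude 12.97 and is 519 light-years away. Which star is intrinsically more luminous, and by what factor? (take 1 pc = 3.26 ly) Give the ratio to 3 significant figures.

Star 1: d = 2.49 kpc = 2490 pc
Star 1: M = m − 5 log₁₀ d + 5 = 21.32 − 5·3.3962 + 5 = 9.339
Star 2: d = 519 ly / 3.26 = 159.2 pc
Star 2: M = m − 5 log₁₀ d + 5 = 12.97 − 5·2.2019 + 5 = 6.960
ΔM = M_1 − M_2 = 9.339 − (6.960) = 2.379; smaller M is more luminous → Star 2.
L ratio = 10^(0.4 |ΔM|) = 10^0.952 = 8.943

Star 2 is more luminous, by a factor of 8.94.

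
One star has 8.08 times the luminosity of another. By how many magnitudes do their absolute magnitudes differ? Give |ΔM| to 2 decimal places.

Pogson: ΔM = −2.5 log₁₀(ratio) = −2.5 log₁₀(8.08) = −2.5 × 0.9074 = -2.269

|ΔM| ≈ 2.27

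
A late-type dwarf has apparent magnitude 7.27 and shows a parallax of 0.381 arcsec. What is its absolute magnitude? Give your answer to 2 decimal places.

M ≈ 10.17

d = 1/p = 1/0.381″ = 2.625 pc
5 log₁₀(d/10 pc) = 5 log₁₀(2.625) − 5 = -2.905
M = m − 5 log₁₀(d/10) = 7.27 + 2.905 = 10.175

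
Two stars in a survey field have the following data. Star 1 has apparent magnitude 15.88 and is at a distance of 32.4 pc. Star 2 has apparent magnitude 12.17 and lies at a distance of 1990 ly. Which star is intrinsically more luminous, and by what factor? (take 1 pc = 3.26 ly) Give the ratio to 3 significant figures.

Star 1: M = m − 5 log₁₀ d + 5 = 15.88 − 5·1.5105 + 5 = 13.327
Star 2: d = 1990 ly / 3.26 = 610.4 pc
Star 2: M = m − 5 log₁₀ d + 5 = 12.17 − 5·2.7856 + 5 = 3.242
ΔM = M_1 − M_2 = 13.327 − (3.242) = 10.085; smaller M is more luminous → Star 2.
L ratio = 10^(0.4 |ΔM|) = 10^4.034 = 10820

Star 2 is more luminous, by a factor of 10800.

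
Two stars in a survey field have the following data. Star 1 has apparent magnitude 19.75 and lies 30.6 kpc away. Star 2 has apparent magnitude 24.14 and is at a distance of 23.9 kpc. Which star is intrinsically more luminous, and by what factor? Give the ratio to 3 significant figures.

Star 1: d = 30.6 kpc = 30600 pc
Star 1: M = m − 5 log₁₀ d + 5 = 19.75 − 5·4.4857 + 5 = 2.321
Star 2: d = 23.9 kpc = 23900 pc
Star 2: M = m − 5 log₁₀ d + 5 = 24.14 − 5·4.3784 + 5 = 7.248
ΔM = M_1 − M_2 = 2.321 − (7.248) = -4.927; smaller M is more luminous → Star 1.
L ratio = 10^(0.4 |ΔM|) = 10^1.971 = 93.46

Star 1 is more luminous, by a factor of 93.5.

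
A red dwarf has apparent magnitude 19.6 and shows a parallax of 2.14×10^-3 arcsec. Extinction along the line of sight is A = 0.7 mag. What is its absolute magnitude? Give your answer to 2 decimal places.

d = 1/p = 1/2.14×10^-3″ = 467.3 pc
5 log₁₀(d/10 pc) = 5 log₁₀(467.3) − 5 = 8.348
M = m − 5 log₁₀(d/10) − A = 19.6 − 8.348 − 0.7 = 10.552

M ≈ 10.55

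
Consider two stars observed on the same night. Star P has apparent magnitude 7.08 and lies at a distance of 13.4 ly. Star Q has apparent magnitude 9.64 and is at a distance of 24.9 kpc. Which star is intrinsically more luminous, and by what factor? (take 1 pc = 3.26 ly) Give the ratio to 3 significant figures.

Star Q is more luminous, by a factor of 3.47×10^6.

Star P: d = 13.4 ly / 3.26 = 4.110 pc
Star P: M = m − 5 log₁₀ d + 5 = 7.08 − 5·0.6139 + 5 = 9.011
Star Q: d = 24.9 kpc = 24900 pc
Star Q: M = m − 5 log₁₀ d + 5 = 9.64 − 5·4.3962 + 5 = -7.341
ΔM = M_P − M_Q = 9.011 − (-7.341) = 16.352; smaller M is more luminous → Star Q.
L ratio = 10^(0.4 |ΔM|) = 10^6.541 = 3.472×10^6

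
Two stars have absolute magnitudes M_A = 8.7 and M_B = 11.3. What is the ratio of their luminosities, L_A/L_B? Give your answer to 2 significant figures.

L_A/L_B ≈ 11

ΔM = M_A − M_B = -2.6
L_A/L_B = 10^(−0.4 ΔM) = 10^1.040 = 10.96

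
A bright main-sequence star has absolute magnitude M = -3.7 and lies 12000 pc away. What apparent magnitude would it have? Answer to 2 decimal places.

m = M + 5 log₁₀ d − 5 = -3.7 + 5·4.0792 − 5 = 11.696

m ≈ 11.70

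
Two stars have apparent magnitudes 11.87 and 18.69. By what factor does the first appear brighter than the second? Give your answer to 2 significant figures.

Δm = 11.87 − (18.69) = -6.82
Flux ratio = 10^(−0.4 Δm) = 10^(−0.4 × -6.82) = 10^2.728 = 534.6

530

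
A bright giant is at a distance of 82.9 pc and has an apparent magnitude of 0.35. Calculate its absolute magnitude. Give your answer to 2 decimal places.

M ≈ -4.24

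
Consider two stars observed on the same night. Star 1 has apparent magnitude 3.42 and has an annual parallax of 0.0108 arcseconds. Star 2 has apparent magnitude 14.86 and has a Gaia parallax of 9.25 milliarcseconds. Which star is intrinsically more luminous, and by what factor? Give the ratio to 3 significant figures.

Star 1 is more luminous, by a factor of 27600.

Star 1: d = 1/p = 1/0.0108″ = 92.59 pc
Star 1: M = m − 5 log₁₀ d + 5 = 3.42 − 5·1.9666 + 5 = -1.413
Star 2: p = 9.25 mas = 9.25×10^-3″ → d = 1/p = 108.1 pc
Star 2: M = m − 5 log₁₀ d + 5 = 14.86 − 5·2.0339 + 5 = 9.691
ΔM = M_1 − M_2 = -1.413 − (9.691) = -11.104; smaller M is more luminous → Star 1.
L ratio = 10^(0.4 |ΔM|) = 10^4.441 = 27630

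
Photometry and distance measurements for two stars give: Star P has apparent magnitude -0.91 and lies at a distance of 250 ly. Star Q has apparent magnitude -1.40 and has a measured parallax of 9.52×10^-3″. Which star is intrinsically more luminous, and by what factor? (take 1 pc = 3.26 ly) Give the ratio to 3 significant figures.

Star P: d = 250 ly / 3.26 = 76.69 pc
Star P: M = m − 5 log₁₀ d + 5 = -0.91 − 5·1.8847 + 5 = -5.334
Star Q: d = 1/p = 1/9.52×10^-3″ = 105.0 pc
Star Q: M = m − 5 log₁₀ d + 5 = -1.40 − 5·2.0214 + 5 = -6.507
ΔM = M_P − M_Q = -5.334 − (-6.507) = 1.173; smaller M is more luminous → Star Q.
L ratio = 10^(0.4 |ΔM|) = 10^0.469 = 2.946

Star Q is more luminous, by a factor of 2.95.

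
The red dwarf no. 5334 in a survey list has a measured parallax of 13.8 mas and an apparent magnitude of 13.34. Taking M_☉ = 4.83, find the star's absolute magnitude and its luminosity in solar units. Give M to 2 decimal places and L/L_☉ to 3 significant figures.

M ≈ 9.04; L/L_☉ ≈ 0.0207

d = 1/p = 1000/13.8 mas = 72.46 pc
M = m − 5 log₁₀ d + 5 = 13.34 − 5·1.8601 + 5 = 9.039
M − M_☉ = 9.039 − 4.83 = 4.209
L/L_☉ = 10^(−0.4 × 4.209) = 0.02071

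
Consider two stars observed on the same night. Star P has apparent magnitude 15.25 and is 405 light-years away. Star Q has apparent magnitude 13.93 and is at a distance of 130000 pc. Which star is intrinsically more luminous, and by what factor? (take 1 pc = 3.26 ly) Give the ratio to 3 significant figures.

Star Q is more luminous, by a factor of 3.69×10^6.

Star P: d = 405 ly / 3.26 = 124.2 pc
Star P: M = m − 5 log₁₀ d + 5 = 15.25 − 5·2.0942 + 5 = 9.779
Star Q: M = m − 5 log₁₀ d + 5 = 13.93 − 5·5.1139 + 5 = -6.640
ΔM = M_P − M_Q = 9.779 − (-6.640) = 16.419; smaller M is more luminous → Star Q.
L ratio = 10^(0.4 |ΔM|) = 10^6.567 = 3.693×10^6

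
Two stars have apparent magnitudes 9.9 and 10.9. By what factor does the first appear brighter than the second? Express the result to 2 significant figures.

2.5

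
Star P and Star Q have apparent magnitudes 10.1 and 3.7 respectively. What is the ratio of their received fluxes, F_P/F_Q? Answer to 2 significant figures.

F_P/F_Q ≈ 2.8×10^-3

Δm = 10.1 − (3.7) = 6.4
Flux ratio = 10^(−0.4 Δm) = 10^(−0.4 × 6.4) = 10^-2.560 = 2.754×10^-3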